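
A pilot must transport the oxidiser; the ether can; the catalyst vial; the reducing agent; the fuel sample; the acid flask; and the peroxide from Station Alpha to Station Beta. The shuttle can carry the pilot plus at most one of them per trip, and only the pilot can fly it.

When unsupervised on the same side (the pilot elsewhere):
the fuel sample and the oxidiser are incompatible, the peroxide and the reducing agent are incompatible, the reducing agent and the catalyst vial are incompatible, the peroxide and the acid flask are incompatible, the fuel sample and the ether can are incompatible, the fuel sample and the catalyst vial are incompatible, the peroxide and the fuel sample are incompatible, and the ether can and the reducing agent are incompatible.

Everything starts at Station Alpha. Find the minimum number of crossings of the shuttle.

impossible

Whatever the first load, the items left behind include a forbidden pair without the pilot. No opening move is safe, so no plan exists.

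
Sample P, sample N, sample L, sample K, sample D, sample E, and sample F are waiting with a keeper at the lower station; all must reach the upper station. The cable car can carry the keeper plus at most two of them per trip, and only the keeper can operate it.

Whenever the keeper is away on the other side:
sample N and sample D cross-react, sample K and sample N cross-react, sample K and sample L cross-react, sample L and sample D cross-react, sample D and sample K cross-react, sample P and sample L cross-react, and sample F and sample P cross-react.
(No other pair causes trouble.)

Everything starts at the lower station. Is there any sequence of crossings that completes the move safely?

Whatever the first load, the items left behind include a forbidden pair without the keeper. No opening move is safe, so no plan exists.

No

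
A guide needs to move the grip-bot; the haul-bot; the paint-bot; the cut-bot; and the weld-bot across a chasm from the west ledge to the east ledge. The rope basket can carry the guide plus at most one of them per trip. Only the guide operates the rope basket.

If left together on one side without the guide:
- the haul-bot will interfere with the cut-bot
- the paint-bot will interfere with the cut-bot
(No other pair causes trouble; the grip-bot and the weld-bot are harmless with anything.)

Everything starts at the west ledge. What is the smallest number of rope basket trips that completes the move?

Counting alone: the guide can take at most 1 across per trip to the east ledge, so moving all 5 needs at least 5 loaded trips out, with a return between consecutive ones — at least 9 crossings.
The safety rule pushes this higher. Following every safe sequence of crossings, the most of the 5 that can be at the east ledge as the rope basket arrives there on crossing 9 is 4 — never all 5.
So no plan with fewer than 11 crossings exists, and this one achieves 11:
1. Guide goes to the east ledge with the cut-bot.
2. Guide goes back to the west ledge alone.
3. Guide goes to the east ledge with the grip-bot.
4. Guide goes back to the west ledge alone.
5. Guide goes to the east ledge with the haul-bot.
6. Guide goes back to the west ledge with the cut-bot.
7. Guide goes to the east ledge with the paint-bot.
8. Guide goes back to the west ledge alone.
9. Guide goes to the east ledge with the weld-bot.
10. Guide goes back to the west ledge alone.
11. Guide goes to the east ledge with the cut-bot.

11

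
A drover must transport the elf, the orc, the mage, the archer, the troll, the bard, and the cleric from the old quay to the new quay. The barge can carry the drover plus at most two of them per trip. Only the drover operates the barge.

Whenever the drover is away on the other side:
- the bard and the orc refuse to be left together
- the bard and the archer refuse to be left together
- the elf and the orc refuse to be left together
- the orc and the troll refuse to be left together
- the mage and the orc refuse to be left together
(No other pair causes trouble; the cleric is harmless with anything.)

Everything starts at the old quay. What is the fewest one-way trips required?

Counting alone: the drover can take at most 2 across per trip to the new quay, so moving all 7 needs at least 4 loaded trips out, with a return between consecutive ones — at least 7 crossings.
The safety rule pushes this higher. Following every safe sequence of crossings, the most of the 7 that can be at the new quay as the barge arrives there on crossing 7 is 6 — never all 7.
So no plan with fewer than 9 crossings exists, and this one achieves 9:
1. Drover goes to the new quay with the archer and the orc.
2. Drover goes back to the old quay alone.
3. Drover goes to the new quay with the cleric.
4. Drover goes back to the old quay alone.
5. Drover goes to the new quay with the elf and the mage.
6. Drover goes back to the old quay with the orc.
7. Drover goes to the new quay with the orc and the troll.
8. Drover goes back to the old quay with the orc.
9. Drover goes to the new quay with the bard and the orc.

9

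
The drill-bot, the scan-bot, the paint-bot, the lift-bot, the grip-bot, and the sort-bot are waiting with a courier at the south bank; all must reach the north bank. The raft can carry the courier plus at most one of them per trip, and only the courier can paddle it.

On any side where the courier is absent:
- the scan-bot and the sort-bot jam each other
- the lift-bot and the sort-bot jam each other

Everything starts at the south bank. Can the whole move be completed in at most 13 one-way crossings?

Yes

Yes — this plan uses 13 crossings (≤ 13):
1. Courier goes to the north bank with the sort-bot.  [the south bank: the drill-bot, the grip-bot, the lift-bot, the paint-bot, the scan-bot | the north bank: the sort-bot]
2. Courier goes back to the south bank alone.  [the south bank: the drill-bot, the grip-bot, the lift-bot, the paint-bot, the scan-bot | the north bank: the sort-bot]
3. Courier goes to the north bank with the drill-bot.  [the south bank: the grip-bot, the lift-bot, the paint-bot, the scan-bot | the north bank: the drill-bot, the sort-bot]
4. Courier goes back to the south bank alone.  [the south bank: the grip-bot, the lift-bot, the paint-bot, the scan-bot | the north bank: the drill-bot, the sort-bot]
5. Courier goes to the north bank with the scan-bot.  [the south bank: the grip-bot, the lift-bot, the paint-bot | the north bank: the drill-bot, the scan-bot, the sort-bot]
6. Courier goes back to the south bank with the sort-bot.  [the south bank: the grip-bot, the lift-bot, the paint-bot, the sort-bot | the north bank: the drill-bot, the scan-bot]
7. Courier goes to the north bank with the lift-bot.  [the south bank: the grip-bot, the paint-bot, the sort-bot | the north bank: the drill-bot, the lift-bot, the scan-bot]
8. Courier goes back to the south bank alone.  [the south bank: the grip-bot, the paint-bot, the sort-bot | the north bank: the drill-bot, the lift-bot, the scan-bot]
9. Courier goes to the north bank with the paint-bot.  [the south bank: the grip-bot, the sort-bot | the north bank: the drill-bot, the lift-bot, the paint-bot, the scan-bot]
10. Courier goes back to the south bank alone.  [the south bank: the grip-bot, the sort-bot | the north bank: the drill-bot, the lift-bot, the paint-bot, the scan-bot]
11. Courier goes to the north bank with the grip-bot.  [the south bank: the sort-bot | the north bank: the drill-bot, the grip-bot, the lift-bot, the paint-bot, the scan-bot]
12. Courier goes back to the south bank alone.  [the south bank: the sort-bot | the north bank: the drill-bot, the grip-bot, the lift-bot, the paint-bot, the scan-bot]
13. Courier goes to the north bank with the sort-bot.  [the south bank: — | the north bank: the drill-bot, the grip-bot, the lift-bot, the paint-bot, the scan-bot, the sort-bot]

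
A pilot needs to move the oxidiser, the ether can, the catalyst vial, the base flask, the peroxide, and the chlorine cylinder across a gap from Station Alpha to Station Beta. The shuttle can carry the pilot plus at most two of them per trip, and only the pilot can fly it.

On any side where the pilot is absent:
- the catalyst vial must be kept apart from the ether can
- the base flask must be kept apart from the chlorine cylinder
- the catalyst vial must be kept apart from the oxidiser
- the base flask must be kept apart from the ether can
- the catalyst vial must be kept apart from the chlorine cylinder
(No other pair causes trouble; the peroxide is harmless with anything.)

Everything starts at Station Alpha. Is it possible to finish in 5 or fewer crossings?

No

Counting alone: the pilot can take at most 2 across per trip to Station Beta, so moving all 6 needs at least 3 loaded trips out, with a return between consecutive ones — at least 5 crossings.
The safety rule pushes this higher. Following every safe sequence of crossings, the most of the 6 that can be at Station Beta as the shuttle arrives there on crossing 5 is 5 — never all 6.
So the move cannot be finished within 5 crossings. (The shortest complete plan takes 7:)
1. Pilot goes to Station Beta with the base flask and the catalyst vial.  [Station Alpha: the chlorine cylinder, the ether can, the oxidiser, the peroxide | Station Beta: the base flask, the catalyst vial]
2. Pilot goes back to Station Alpha alone.  [Station Alpha: the chlorine cylinder, the ether can, the oxidiser, the peroxide | Station Beta: the base flask, the catalyst vial]
3. Pilot goes to Station Beta with the ether can and the oxidiser.  [Station Alpha: the chlorine cylinder, the peroxide | Station Beta: the base flask, the catalyst vial, the ether can, the oxidiser]
4. Pilot goes back to Station Alpha with the base flask and the catalyst vial.  [Station Alpha: the base flask, the catalyst vial, the chlorine cylinder, the peroxide | Station Beta: the ether can, the oxidiser]
5. Pilot goes to Station Beta with the chlorine cylinder and the peroxide.  [Station Alpha: the base flask, the catalyst vial | Station Beta: the chlorine cylinder, the ether can, the oxidiser, the peroxide]
6. Pilot goes back to Station Alpha alone.  [Station Alpha: the base flask, the catalyst vial | Station Beta: the chlorine cylinder, the ether can, the oxidiser, the peroxide]
7. Pilot goes to Station Beta with the base flask and the catalyst vial.  [Station Alpha: — | Station Beta: the base flask, the catalyst vial, the chlorine cylinder, the ether can, the oxidiser, the peroxide]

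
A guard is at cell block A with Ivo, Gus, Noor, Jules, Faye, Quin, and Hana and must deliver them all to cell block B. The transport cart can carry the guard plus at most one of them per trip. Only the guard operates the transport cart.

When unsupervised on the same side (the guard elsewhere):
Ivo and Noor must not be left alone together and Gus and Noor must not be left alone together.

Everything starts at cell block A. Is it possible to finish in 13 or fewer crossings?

No

Counting alone: the guard can take at most 1 across per trip to cell block B, so moving all 7 needs at least 7 loaded trips out, with a return between consecutive ones — at least 13 crossings.
The safety rule pushes this higher. Following every safe sequence of crossings, the most of the 7 that can be at cell block B as the transport cart arrives there on crossing 13 is 6 — never all 7.
So the move cannot be finished within 13 crossings. (The shortest complete plan takes 15:)
1. Guard goes to cell block B with Noor.  [cell block A: Faye, Gus, Hana, Ivo, Jules, Quin | cell block B: Noor]
2. Guard goes back to cell block A alone.  [cell block A: Faye, Gus, Hana, Ivo, Jules, Quin | cell block B: Noor]
3. Guard goes to cell block B with Ivo.  [cell block A: Faye, Gus, Hana, Jules, Quin | cell block B: Ivo, Noor]
4. Guard goes back to cell block A with Noor.  [cell block A: Faye, Gus, Hana, Jules, Noor, Quin | cell block B: Ivo]
5. Guard goes to cell block B with Gus.  [cell block A: Faye, Hana, Jules, Noor, Quin | cell block B: Gus, Ivo]
6. Guard goes back to cell block A alone.  [cell block A: Faye, Hana, Jules, Noor, Quin | cell block B: Gus, Ivo]
7. Guard goes to cell block B with Jules.  [cell block A: Faye, Hana, Noor, Quin | cell block B: Gus, Ivo, Jules]
8. Guard goes back to cell block A alone.  [cell block A: Faye, Hana, Noor, Quin | cell block B: Gus, Ivo, Jules]
9. Guard goes to cell block B with Faye.  [cell block A: Hana, Noor, Quin | cell block B: Faye, Gus, Ivo, Jules]
10. Guard goes back to cell block A alone.  [cell block A: Hana, Noor, Quin | cell block B: Faye, Gus, Ivo, Jules]
11. Guard goes to cell block B with Quin.  [cell block A: Hana, Noor | cell block B: Faye, Gus, Ivo, Jules, Quin]
12. Guard goes back to cell block A alone.  [cell block A: Hana, Noor | cell block B: Faye, Gus, Ivo, Jules, Quin]
13. Guard goes to cell block B with Hana.  [cell block A: Noor | cell block B: Faye, Gus, Hana, Ivo, Jules, Quin]
14. Guard goes back to cell block A alone.  [cell block A: Noor | cell block B: Faye, Gus, Hana, Ivo, Jules, Quin]
15. Guard goes to cell block B with Noor.  [cell block A: — | cell block B: Faye, Gus, Hana, Ivo, Jules, Noor, Quin]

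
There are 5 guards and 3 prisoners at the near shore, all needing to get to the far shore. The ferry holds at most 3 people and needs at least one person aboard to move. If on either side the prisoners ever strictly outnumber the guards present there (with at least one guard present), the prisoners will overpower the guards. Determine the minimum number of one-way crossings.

7

Counting alone: each trip to the far shore takes at most 3 across and each return brings at least 1 back, so after t trips out (and t−1 returns) at most 3t − (t−1) of the 8 are across; that first reaches 8 at t = 4, so at least 7 crossings are needed.
The plan below uses exactly 7 crossings, so it is optimal:
1. 2 prisoners → the far shore.  (the near shore: 5G 1P; the far shore: 0G 2P)
2. 1 prisoner ← the near shore.  (the near shore: 5G 2P; the far shore: 0G 1P)
3. 2 guards and 1 prisoner → the far shore.  (the near shore: 3G 1P; the far shore: 2G 2P)
4. 1 prisoner ← the near shore.  (the near shore: 3G 2P; the far shore: 2G 1P)
5. 1 guard and 2 prisoners → the far shore.  (the near shore: 2G 0P; the far shore: 3G 3P)
6. 1 prisoner ← the near shore.  (the near shore: 2G 1P; the far shore: 3G 2P)
7. 2 guards and 1 prisoner → the far shore.  (the near shore: 0G 0P; the far shore: 5G 3P)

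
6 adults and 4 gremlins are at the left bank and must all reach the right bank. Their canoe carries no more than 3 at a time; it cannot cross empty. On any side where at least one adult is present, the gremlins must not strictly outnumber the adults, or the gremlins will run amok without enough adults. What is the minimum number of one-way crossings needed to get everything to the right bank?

9

Counting alone: each trip to the right bank takes at most 3 across and each return brings at least 1 back, so after t trips out (and t−1 returns) at most 3t − (t−1) of the 10 are across; that first reaches 10 at t = 5, so at least 9 crossings are needed.
The plan below uses exactly 9 crossings, so it is optimal:
1. 2 gremlins → the right bank.  (the left bank: 6A 2G; the right bank: 0A 2G)
2. 1 gremlin ← the left bank.  (the left bank: 6A 3G; the right bank: 0A 1G)
3. 3 gremlins → the right bank.  (the left bank: 6A 0G; the right bank: 0A 4G)
4. 1 gremlin ← the left bank.  (the left bank: 6A 1G; the right bank: 0A 3G)
5. 3 adults → the right bank.  (the left bank: 3A 1G; the right bank: 3A 3G)
6. 1 gremlin ← the left bank.  (the left bank: 3A 2G; the right bank: 3A 2G)
7. 1 adult and 2 gremlins → the right bank.  (the left bank: 2A 0G; the right bank: 4A 4G)
8. 1 gremlin ← the left bank.  (the left bank: 2A 1G; the right bank: 4A 3G)
9. 2 adults and 1 gremlin → the right bank.  (the left bank: 0A 0G; the right bank: 6A 4G)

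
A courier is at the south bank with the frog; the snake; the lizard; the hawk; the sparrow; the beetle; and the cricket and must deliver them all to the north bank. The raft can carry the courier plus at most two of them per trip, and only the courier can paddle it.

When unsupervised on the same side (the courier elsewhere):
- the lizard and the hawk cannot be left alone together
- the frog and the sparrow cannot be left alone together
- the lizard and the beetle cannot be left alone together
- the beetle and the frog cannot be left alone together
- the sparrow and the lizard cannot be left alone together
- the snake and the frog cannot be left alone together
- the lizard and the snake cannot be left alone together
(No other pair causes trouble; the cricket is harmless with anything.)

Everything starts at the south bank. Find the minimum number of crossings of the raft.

Counting alone: the courier can take at most 2 across per trip to the north bank, so moving all 7 needs at least 4 loaded trips out, with a return between consecutive ones — at least 7 crossings.
The safety rule pushes this higher. Following every safe sequence of crossings, the most of the 7 that can be at the north bank as the raft arrives there on crossing 7 is 6 — never all 7.
So no plan with fewer than 9 crossings exists, and this one achieves 9:
1. Courier goes to the north bank with the frog and the lizard.
2. Courier goes back to the south bank alone.
3. Courier goes to the north bank with the cricket.
4. Courier goes back to the south bank alone.
5. Courier goes to the north bank with the hawk and the snake.
6. Courier goes back to the south bank with the frog and the lizard.
7. Courier goes to the north bank with the beetle and the sparrow.
8. Courier goes back to the south bank alone.
9. Courier goes to the north bank with the frog and the lizard.

9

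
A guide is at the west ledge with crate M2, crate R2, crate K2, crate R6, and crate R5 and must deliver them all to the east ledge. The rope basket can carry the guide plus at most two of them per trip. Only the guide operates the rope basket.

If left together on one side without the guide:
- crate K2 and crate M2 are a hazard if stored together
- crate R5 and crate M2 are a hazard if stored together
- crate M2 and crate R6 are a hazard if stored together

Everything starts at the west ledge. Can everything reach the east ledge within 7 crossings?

Yes — this plan uses 5 crossings (≤ 7):
1. Guide goes to the east ledge with crate M2 and crate R2.  [the west ledge: crate K2, crate R5, crate R6 | the east ledge: crate M2, crate R2]
2. Guide goes back to the west ledge alone.  [the west ledge: crate K2, crate R5, crate R6 | the east ledge: crate M2, crate R2]
3. Guide goes to the east ledge with crate K2 and crate R6.  [the west ledge: crate R5 | the east ledge: crate K2, crate M2, crate R2, crate R6]
4. Guide goes back to the west ledge with crate M2.  [the west ledge: crate M2, crate R5 | the east ledge: crate K2, crate R2, crate R6]
5. Guide goes to the east ledge with crate M2 and crate R5.  [the west ledge: — | the east ledge: crate K2, crate M2, crate R2, crate R5, crate R6]

Yes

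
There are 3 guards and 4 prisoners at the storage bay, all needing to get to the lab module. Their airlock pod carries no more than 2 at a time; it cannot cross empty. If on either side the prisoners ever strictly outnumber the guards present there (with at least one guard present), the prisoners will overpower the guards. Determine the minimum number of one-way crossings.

impossible

The prisoners already outnumber the guards at the storage bay before anyone moves, so the starting position itself is disallowed.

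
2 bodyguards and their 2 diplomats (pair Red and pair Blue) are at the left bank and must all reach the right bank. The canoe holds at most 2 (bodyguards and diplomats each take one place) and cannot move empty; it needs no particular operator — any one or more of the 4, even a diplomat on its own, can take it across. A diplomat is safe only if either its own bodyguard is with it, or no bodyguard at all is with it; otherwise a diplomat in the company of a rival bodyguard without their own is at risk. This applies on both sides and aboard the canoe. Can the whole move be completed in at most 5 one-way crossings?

Yes — this plan uses 5 crossings (≤ 5):
1. bodyguard Red and diplomat Red cross → the right bank.
2. bodyguard Red crosses ← the left bank.
3. bodyguard Blue and bodyguard Red cross → the right bank.
4. bodyguard Blue crosses ← the left bank.
5. bodyguard Blue and diplomat Blue cross → the right bank.

Yes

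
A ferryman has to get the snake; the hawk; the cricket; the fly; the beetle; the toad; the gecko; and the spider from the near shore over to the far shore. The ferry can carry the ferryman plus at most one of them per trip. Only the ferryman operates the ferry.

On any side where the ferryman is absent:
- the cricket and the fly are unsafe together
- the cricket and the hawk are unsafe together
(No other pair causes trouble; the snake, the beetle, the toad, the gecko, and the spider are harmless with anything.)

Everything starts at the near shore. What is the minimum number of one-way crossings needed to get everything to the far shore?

17

Counting alone: the ferryman can take at most 1 across per trip to the far shore, so moving all 8 needs at least 8 loaded trips out, with a return between consecutive ones — at least 15 crossings.
The safety rule pushes this higher. Following every safe sequence of crossings, the most of the 8 that can be at the far shore as the ferry arrives there on crossing 15 is 7 — never all 8.
So no plan with fewer than 17 crossings exists, and this one achieves 17:
1. Ferryman goes to the far shore with the cricket.  [the near shore: the beetle, the fly, the gecko, the hawk, the snake, the spider, the toad | the far shore: the cricket]
2. Ferryman goes back to the near shore alone.  [the near shore: the beetle, the fly, the gecko, the hawk, the snake, the spider, the toad | the far shore: the cricket]
3. Ferryman goes to the far shore with the snake.  [the near shore: the beetle, the fly, the gecko, the hawk, the spider, the toad | the far shore: the cricket, the snake]
4. Ferryman goes back to the near shore alone.  [the near shore: the beetle, the fly, the gecko, the hawk, the spider, the toad | the far shore: the cricket, the snake]
5. Ferryman goes to the far shore with the hawk.  [the near shore: the beetle, the fly, the gecko, the spider, the toad | the far shore: the cricket, the hawk, the snake]
6. Ferryman goes back to the near shore with the cricket.  [the near shore: the beetle, the cricket, the fly, the gecko, the spider, the toad | the far shore: the hawk, the snake]
7. Ferryman goes to the far shore with the fly.  [the near shore: the beetle, the cricket, the gecko, the spider, the toad | the far shore: the fly, the hawk, the snake]
8. Ferryman goes back to the near shore alone.  [the near shore: the beetle, the cricket, the gecko, the spider, the toad | the far shore: the fly, the hawk, the snake]
9. Ferryman goes to the far shore with the beetle.  [the near shore: the cricket, the gecko, the spider, the toad | the far shore: the beetle, the fly, the hawk, the snake]
10. Ferryman goes back to the near shore alone.  [the near shore: the cricket, the gecko, the spider, the toad | the far shore: the beetle, the fly, the hawk, the snake]
11. Ferryman goes to the far shore with the toad.  [the near shore: the cricket, the gecko, the spider | the far shore: the beetle, the fly, the hawk, the snake, the toad]
12. Ferryman goes back to the near shore alone.  [the near shore: the cricket, the gecko, the spider | the far shore: the beetle, the fly, the hawk, the snake, the toad]
13. Ferryman goes to the far shore with the gecko.  [the near shore: the cricket, the spider | the far shore: the beetle, the fly, the gecko, the hawk, the snake, the toad]
14. Ferryman goes back to the near shore alone.  [the near shore: the cricket, the spider | the far shore: the beetle, the fly, the gecko, the hawk, the snake, the toad]
15. Ferryman goes to the far shore with the spider.  [the near shore: the cricket | the far shore: the beetle, the fly, the gecko, the hawk, the snake, the spider, the toad]
16. Ferryman goes back to the near shore alone.  [the near shore: the cricket | the far shore: the beetle, the fly, the gecko, the hawk, the snake, the spider, the toad]
17. Ferryman goes to the far shore with the cricket.  [the near shore: — | the far shore: the beetle, the cricket, the fly, the gecko, the hawk, the snake, the spider, the toad]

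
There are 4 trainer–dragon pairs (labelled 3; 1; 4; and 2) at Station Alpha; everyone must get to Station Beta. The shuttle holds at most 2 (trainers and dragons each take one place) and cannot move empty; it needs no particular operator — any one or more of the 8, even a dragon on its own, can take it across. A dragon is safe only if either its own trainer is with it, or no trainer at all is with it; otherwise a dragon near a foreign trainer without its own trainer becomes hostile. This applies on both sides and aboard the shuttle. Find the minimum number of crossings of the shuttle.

Following every safe sequence of crossings from the start, the most of the 8 that can be at Station Beta as the shuttle arrives there on crossings 1, 3, 5 is 2, 3, 4 respectively; the best ever achieved is 4 of 8.
From crossing 7 on, no configuration arises that was not already reachable earlier: only 44 distinct safe configurations (who is on which side, and where the shuttle is) can ever be reached, none of them has everyone across, and every continuation just revisits them. So no valid plan exists.

impossible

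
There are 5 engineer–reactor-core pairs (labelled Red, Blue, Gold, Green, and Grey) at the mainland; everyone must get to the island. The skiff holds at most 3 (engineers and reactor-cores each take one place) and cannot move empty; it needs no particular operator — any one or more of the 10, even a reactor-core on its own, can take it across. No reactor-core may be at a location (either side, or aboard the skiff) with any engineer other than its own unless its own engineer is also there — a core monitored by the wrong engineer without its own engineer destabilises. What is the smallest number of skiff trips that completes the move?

Counting alone: each trip to the island takes at most 3 across and each return brings at least 1 back, so after t trips out (and t−1 returns) at most 3t − (t−1) of the 10 are across; that first reaches 10 at t = 5, so at least 9 crossings are needed.
The safety rule pushes this higher. Following every safe sequence of crossings, the most of the 10 that can be at the island as the skiff arrives there on crossing 9 is 9 — never all 10.
So no plan with fewer than 11 crossings exists, and this one achieves 11:
1. engineer Red and reactor-core Red cross → the island.
2. engineer Red crosses ← the mainland.
3. reactor-core Blue, reactor-core Gold, and reactor-core Green cross → the island.
4. reactor-core Red crosses ← the mainland.
5. engineer Blue, engineer Gold, and engineer Green cross → the island.
6. engineer Blue and reactor-core Blue cross ← the mainland.
7. engineer Blue, engineer Grey, and engineer Red cross → the island.
8. reactor-core Gold crosses ← the mainland.
9. reactor-core Blue and reactor-core Red cross → the island.
10. reactor-core Red crosses ← the mainland.
11. reactor-core Gold, reactor-core Grey, and reactor-core Red cross → the island.

11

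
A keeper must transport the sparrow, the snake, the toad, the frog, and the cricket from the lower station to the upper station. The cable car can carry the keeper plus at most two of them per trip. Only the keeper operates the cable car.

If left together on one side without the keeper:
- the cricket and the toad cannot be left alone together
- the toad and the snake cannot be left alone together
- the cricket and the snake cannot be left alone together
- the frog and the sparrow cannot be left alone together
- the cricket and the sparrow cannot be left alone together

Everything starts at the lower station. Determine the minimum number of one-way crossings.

Whatever the first load, the items left behind include a forbidden pair without the keeper. No opening move is safe, so no plan exists.

impossible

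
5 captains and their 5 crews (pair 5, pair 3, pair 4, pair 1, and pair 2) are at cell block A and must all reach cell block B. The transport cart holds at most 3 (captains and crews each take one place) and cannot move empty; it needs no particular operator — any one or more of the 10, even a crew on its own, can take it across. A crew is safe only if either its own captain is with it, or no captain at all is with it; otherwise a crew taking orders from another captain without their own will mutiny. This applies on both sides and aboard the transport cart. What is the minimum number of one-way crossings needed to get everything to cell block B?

Counting alone: each trip to cell block B takes at most 3 across and each return brings at least 1 back, so after t trips out (and t−1 returns) at most 3t − (t−1) of the 10 are across; that first reaches 10 at t = 5, so at least 9 crossings are needed.
The safety rule pushes this higher. Following every safe sequence of crossings, the most of the 10 that can be at cell block B as the transport cart arrives there on crossing 9 is 9 — never all 10.
So no plan with fewer than 11 crossings exists, and this one achieves 11:
1. captain 5 and crew 5 cross → cell block B.
2. captain 5 crosses ← cell block A.
3. crew 1, crew 3, and crew 4 cross → cell block B.
4. crew 5 crosses ← cell block A.
5. captain 1, captain 3, and captain 4 cross → cell block B.
6. captain 3 and crew 3 cross ← cell block A.
7. captain 2, captain 3, and captain 5 cross → cell block B.
8. crew 4 crosses ← cell block A.
9. crew 3 and crew 5 cross → cell block B.
10. crew 5 crosses ← cell block A.
11. crew 2, crew 4, and crew 5 cross → cell block B.

11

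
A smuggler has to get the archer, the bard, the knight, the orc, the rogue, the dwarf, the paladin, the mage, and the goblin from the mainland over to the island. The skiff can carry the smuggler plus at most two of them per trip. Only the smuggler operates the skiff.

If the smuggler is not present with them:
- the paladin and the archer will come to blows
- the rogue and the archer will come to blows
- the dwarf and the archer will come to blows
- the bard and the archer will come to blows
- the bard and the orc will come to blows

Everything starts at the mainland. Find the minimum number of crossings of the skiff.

11

Counting alone: the smuggler can take at most 2 across per trip to the island, so moving all 9 needs at least 5 loaded trips out, with a return between consecutive ones — at least 9 crossings.
The safety rule pushes this higher. Following every safe sequence of crossings, the most of the 9 that can be at the island as the skiff arrives there on crossing 9 is 8 — never all 9.
So no plan with fewer than 11 crossings exists, and this one achieves 11:
1. Smuggler goes to the island with the archer and the bard.
2. Smuggler goes back to the mainland with the archer.
3. Smuggler goes to the island with the archer and the knight.
4. Smuggler goes back to the mainland with the archer.
5. Smuggler goes to the island with the archer and the rogue.
6. Smuggler goes back to the mainland with the archer.
7. Smuggler goes to the island with the dwarf and the paladin.
8. Smuggler goes back to the mainland alone.
9. Smuggler goes to the island with the goblin and the mage.
10. Smuggler goes back to the mainland alone.
11. Smuggler goes to the island with the archer and the orc.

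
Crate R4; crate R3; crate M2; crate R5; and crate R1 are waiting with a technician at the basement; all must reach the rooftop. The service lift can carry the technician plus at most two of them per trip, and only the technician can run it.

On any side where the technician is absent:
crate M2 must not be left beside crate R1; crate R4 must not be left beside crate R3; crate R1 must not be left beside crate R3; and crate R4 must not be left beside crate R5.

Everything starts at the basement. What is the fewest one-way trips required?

7

Counting alone: the technician can take at most 2 across per trip to the rooftop, so moving all 5 needs at least 3 loaded trips out, with a return between consecutive ones — at least 5 crossings.
The safety rule pushes this higher. Following every safe sequence of crossings, the most of the 5 that can be at the rooftop as the service lift arrives there on crossing 5 is 4 — never all 5.
So no plan with fewer than 7 crossings exists, and this one achieves 7:
1. Technician goes to the rooftop with crate R1 and crate R4.  [the basement: crate M2, crate R3, crate R5 | the rooftop: crate R1, crate R4]
2. Technician goes back to the basement alone.  [the basement: crate M2, crate R3, crate R5 | the rooftop: crate R1, crate R4]
3. Technician goes to the rooftop with crate R3.  [the basement: crate M2, crate R5 | the rooftop: crate R1, crate R3, crate R4]
4. Technician goes back to the basement with crate R1 and crate R4.  [the basement: crate M2, crate R1, crate R4, crate R5 | the rooftop: crate R3]
5. Technician goes to the rooftop with crate M2 and crate R5.  [the basement: crate R1, crate R4 | the rooftop: crate M2, crate R3, crate R5]
6. Technician goes back to the basement alone.  [the basement: crate R1, crate R4 | the rooftop: crate M2, crate R3, crate R5]
7. Technician goes to the rooftop with crate R1 and crate R4.  [the basement: — | the rooftop: crate M2, crate R1, crate R3, crate R4, crate R5]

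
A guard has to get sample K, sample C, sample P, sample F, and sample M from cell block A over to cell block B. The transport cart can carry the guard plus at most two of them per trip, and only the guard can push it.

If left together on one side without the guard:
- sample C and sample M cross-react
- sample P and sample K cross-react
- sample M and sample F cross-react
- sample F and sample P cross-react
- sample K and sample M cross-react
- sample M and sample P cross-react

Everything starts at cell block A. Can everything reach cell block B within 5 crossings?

Counting alone: the guard can take at most 2 across per trip to cell block B, so moving all 5 needs at least 3 loaded trips out, with a return between consecutive ones — at least 5 crossings.
The safety rule pushes this higher. Following every safe sequence of crossings, the most of the 5 that can be at cell block B as the transport cart arrives there on crossing 5 is 4 — never all 5.
So the move cannot be finished within 5 crossings. (The shortest complete plan takes 7:)
1. Guard goes to cell block B with sample M and sample P.
2. Guard goes back to cell block A with sample P.
3. Guard goes to cell block B with sample F and sample K.
4. Guard goes back to cell block A with sample M.
5. Guard goes to cell block B with sample C and sample P.
6. Guard goes back to cell block A with sample P.
7. Guard goes to cell block B with sample M and sample P.

No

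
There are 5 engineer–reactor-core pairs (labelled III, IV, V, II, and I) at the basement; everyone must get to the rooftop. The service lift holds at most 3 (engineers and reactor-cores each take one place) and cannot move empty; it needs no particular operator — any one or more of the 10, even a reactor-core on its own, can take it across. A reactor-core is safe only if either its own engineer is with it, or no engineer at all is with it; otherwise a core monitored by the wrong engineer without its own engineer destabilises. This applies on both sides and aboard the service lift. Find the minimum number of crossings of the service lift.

Counting alone: each trip to the rooftop takes at most 3 across and each return brings at least 1 back, so after t trips out (and t−1 returns) at most 3t − (t−1) of the 10 are across; that first reaches 10 at t = 5, so at least 9 crossings are needed.
The safety rule pushes this higher. Following every safe sequence of crossings, the most of the 10 that can be at the rooftop as the service lift arrives there on crossing 9 is 9 — never all 10.
So no plan with fewer than 11 crossings exists, and this one achieves 11:
1. engineer III and reactor-core III cross → the rooftop.
2. engineer III crosses ← the basement.
3. reactor-core II, reactor-core IV, and reactor-core V cross → the rooftop.
4. reactor-core III crosses ← the basement.
5. engineer II, engineer IV, and engineer V cross → the rooftop.
6. engineer IV and reactor-core IV cross ← the basement.
7. engineer I, engineer III, and engineer IV cross → the rooftop.
8. reactor-core V crosses ← the basement.
9. reactor-core III and reactor-core IV cross → the rooftop.
10. reactor-core III crosses ← the basement.
11. reactor-core I, reactor-core III, and reactor-core V cross → the rooftop.

11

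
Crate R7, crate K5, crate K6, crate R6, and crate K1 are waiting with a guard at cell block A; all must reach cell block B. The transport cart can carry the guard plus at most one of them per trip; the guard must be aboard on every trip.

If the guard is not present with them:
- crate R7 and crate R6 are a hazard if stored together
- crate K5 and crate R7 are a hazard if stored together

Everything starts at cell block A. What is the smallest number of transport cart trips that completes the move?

Counting alone: the guard can take at most 1 across per trip to cell block B, so moving all 5 needs at least 5 loaded trips out, with a return between consecutive ones — at least 9 crossings.
The safety rule pushes this higher. Following every safe sequence of crossings, the most of the 5 that can be at cell block B as the transport cart arrives there on crossing 9 is 4 — never all 5.
So no plan with fewer than 11 crossings exists, and this one achieves 11:
1. Guard goes to cell block B with crate R7.  [cell block A: crate K1, crate K5, crate K6, crate R6 | cell block B: crate R7]
2. Guard goes back to cell block A alone.  [cell block A: crate K1, crate K5, crate K6, crate R6 | cell block B: crate R7]
3. Guard goes to cell block B with crate K5.  [cell block A: crate K1, crate K6, crate R6 | cell block B: crate K5, crate R7]
4. Guard goes back to cell block A with crate R7.  [cell block A: crate K1, crate K6, crate R6, crate R7 | cell block B: crate K5]
5. Guard goes to cell block B with crate R6.  [cell block A: crate K1, crate K6, crate R7 | cell block B: crate K5, crate R6]
6. Guard goes back to cell block A alone.  [cell block A: crate K1, crate K6, crate R7 | cell block B: crate K5, crate R6]
7. Guard goes to cell block B with crate K6.  [cell block A: crate K1, crate R7 | cell block B: crate K5, crate K6, crate R6]
8. Guard goes back to cell block A alone.  [cell block A: crate K1, crate R7 | cell block B: crate K5, crate K6, crate R6]
9. Guard goes to cell block B with crate K1.  [cell block A: crate R7 | cell block B: crate K1, crate K5, crate K6, crate R6]
10. Guard goes back to cell block A alone.  [cell block A: crate R7 | cell block B: crate K1, crate K5, crate K6, crate R6]
11. Guard goes to cell block B with crate R7.  [cell block A: — | cell block B: crate K1, crate K5, crate K6, crate R6, crate R7]

11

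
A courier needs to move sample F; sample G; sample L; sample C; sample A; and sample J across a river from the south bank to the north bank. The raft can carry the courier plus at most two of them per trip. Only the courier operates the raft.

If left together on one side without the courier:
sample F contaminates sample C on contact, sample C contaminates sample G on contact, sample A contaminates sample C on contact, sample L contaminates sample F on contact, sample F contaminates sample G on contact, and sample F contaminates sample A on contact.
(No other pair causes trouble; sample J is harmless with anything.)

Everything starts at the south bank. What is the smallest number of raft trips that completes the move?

Counting alone: the courier can take at most 2 across per trip to the north bank, so moving all 6 needs at least 3 loaded trips out, with a return between consecutive ones — at least 5 crossings.
The safety rule pushes this higher. Following every safe sequence of crossings, the most of the 6 that can be at the north bank as the raft arrives there on crossings 5, 7 is 4, 5 respectively — never all 6.
So no plan with fewer than 9 crossings exists, and this one achieves 9:
1. Courier goes to the north bank with sample C and sample F.  [the south bank: sample A, sample G, sample J, sample L | the north bank: sample C, sample F]
2. Courier goes back to the south bank with sample F.  [the south bank: sample A, sample F, sample G, sample J, sample L | the north bank: sample C]
3. Courier goes to the north bank with sample F and sample L.  [the south bank: sample A, sample G, sample J | the north bank: sample C, sample F, sample L]
4. Courier goes back to the south bank with sample F.  [the south bank: sample A, sample F, sample G, sample J | the north bank: sample C, sample L]
5. Courier goes to the north bank with sample F and sample J.  [the south bank: sample A, sample G | the north bank: sample C, sample F, sample J, sample L]
6. Courier goes back to the south bank with sample F.  [the south bank: sample A, sample F, sample G | the north bank: sample C, sample J, sample L]
7. Courier goes to the north bank with sample A and sample G.  [the south bank: sample F | the north bank: sample A, sample C, sample G, sample J, sample L]
8. Courier goes back to the south bank with sample C.  [the south bank: sample C, sample F | the north bank: sample A, sample G, sample J, sample L]
9. Courier goes to the north bank with sample C and sample F.  [the south bank: — | the north bank: sample A, sample C, sample F, sample G, sample J, sample L]

9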